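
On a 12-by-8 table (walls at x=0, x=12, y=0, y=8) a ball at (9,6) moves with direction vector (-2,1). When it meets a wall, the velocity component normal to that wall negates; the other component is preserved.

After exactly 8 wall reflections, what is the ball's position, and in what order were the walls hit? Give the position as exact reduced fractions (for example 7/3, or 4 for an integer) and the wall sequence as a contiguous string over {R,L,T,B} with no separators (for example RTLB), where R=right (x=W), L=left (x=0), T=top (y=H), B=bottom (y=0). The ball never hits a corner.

1. t=2 → T at (5,8); v=(-2,-1)
2. t=5/2 → L at (0,11/2); v=(2,-1)
3. t=11/2 → B at (11,0); v=(2,1)
4. t=1/2 → R at (12,1/2); v=(-2,1)
5. t=6 → L at (0,13/2); v=(2,1)
6. t=3/2 → T at (3,8); v=(2,-1)
7. t=9/2 → R at (12,7/2); v=(-2,-1)
8. t=7/2 → B at (5,0); v=(-2,1)

Final position: (5,0)
Wall sequence: TLBRLTRB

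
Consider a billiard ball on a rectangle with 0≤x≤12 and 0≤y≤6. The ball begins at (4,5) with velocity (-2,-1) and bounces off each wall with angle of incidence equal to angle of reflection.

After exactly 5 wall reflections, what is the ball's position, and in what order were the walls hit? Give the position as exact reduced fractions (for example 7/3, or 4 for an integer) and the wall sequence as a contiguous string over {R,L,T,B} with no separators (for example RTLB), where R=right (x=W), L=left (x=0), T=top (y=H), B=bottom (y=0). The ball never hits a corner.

Final position: (0,3)
Wall sequence: LBRTL

1. t=2 → L at (0,3); v=(2,-1)
2. t=3 → B at (6,0); v=(2,1)
3. t=3 → R at (12,3); v=(-2,1)
4. t=3 → T at (6,6); v=(-2,-1)
5. t=3 → L at (0,3); v=(2,-1)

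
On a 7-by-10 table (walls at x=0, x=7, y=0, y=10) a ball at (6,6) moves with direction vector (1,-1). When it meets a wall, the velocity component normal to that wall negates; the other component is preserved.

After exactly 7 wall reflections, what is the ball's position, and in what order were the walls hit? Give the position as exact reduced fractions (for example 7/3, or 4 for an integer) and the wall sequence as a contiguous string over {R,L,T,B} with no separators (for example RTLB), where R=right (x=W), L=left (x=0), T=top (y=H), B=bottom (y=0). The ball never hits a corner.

Final position: (4,0)
Wall sequence: RBLRTLB

1. t=1 → R at (7,5); v=(-1,-1)
2. t=5 → B at (2,0); v=(-1,1)
3. t=2 → L at (0,2); v=(1,1)
4. t=7 → R at (7,9); v=(-1,1)
5. t=1 → T at (6,10); v=(-1,-1)
6. t=6 → L at (0,4); v=(1,-1)
7. t=4 → B at (4,0); v=(1,1)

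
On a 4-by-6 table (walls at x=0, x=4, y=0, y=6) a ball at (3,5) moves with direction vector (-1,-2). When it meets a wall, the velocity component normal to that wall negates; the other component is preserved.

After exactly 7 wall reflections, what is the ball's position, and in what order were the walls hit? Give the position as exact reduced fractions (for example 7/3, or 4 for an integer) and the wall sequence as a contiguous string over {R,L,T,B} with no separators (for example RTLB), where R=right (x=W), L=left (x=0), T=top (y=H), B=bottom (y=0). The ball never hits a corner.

Final position: (1/2,6)
Wall sequence: BLTRBLT

1. t=5/2 → B at (1/2,0); v=(-1,2)
2. t=1/2 → L at (0,1); v=(1,2)
3. t=5/2 → T at (5/2,6); v=(1,-2)
4. t=3/2 → R at (4,3); v=(-1,-2)
5. t=3/2 → B at (5/2,0); v=(-1,2)
6. t=5/2 → L at (0,5); v=(1,2)
7. t=1/2 → T at (1/2,6); v=(1,-2)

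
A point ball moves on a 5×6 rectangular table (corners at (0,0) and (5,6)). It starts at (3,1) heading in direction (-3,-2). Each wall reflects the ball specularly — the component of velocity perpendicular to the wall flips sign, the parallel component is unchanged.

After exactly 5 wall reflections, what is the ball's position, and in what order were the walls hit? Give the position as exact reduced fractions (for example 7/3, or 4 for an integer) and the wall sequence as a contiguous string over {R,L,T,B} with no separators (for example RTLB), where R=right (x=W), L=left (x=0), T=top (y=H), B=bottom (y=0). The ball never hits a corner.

Final position: (0,13/3)
Wall sequence: BLRTL

1. t=1/2 → B at (3/2,0); v=(-3,2)
2. t=1/2 → L at (0,1); v=(3,2)
3. t=5/3 → R at (5,13/3); v=(-3,2)
4. t=5/6 → T at (5/2,6); v=(-3,-2)
5. t=5/6 → L at (0,13/3); v=(3,-2)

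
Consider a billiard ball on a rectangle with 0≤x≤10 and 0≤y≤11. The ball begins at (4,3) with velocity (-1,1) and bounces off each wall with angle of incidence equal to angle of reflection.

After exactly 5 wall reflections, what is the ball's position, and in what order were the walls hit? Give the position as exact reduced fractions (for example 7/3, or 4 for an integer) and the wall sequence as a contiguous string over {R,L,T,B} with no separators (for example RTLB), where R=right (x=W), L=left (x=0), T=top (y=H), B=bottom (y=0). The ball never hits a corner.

Final position: (0,5)
Wall sequence: LTRBL

1. t=4 → L at (0,7); v=(1,1)
2. t=4 → T at (4,11); v=(1,-1)
3. t=6 → R at (10,5); v=(-1,-1)
4. t=5 → B at (5,0); v=(-1,1)
5. t=5 → L at (0,5); v=(1,1)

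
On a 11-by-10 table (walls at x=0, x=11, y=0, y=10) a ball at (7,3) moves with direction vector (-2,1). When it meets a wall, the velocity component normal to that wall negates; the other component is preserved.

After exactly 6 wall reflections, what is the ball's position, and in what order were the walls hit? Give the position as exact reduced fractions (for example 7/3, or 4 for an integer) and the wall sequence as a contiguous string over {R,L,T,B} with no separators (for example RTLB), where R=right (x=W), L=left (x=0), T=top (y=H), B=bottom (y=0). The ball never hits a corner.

1. t=7/2 → L at (0,13/2); v=(2,1)
2. t=7/2 → T at (7,10); v=(2,-1)
3. t=2 → R at (11,8); v=(-2,-1)
4. t=11/2 → L at (0,5/2); v=(2,-1)
5. t=5/2 → B at (5,0); v=(2,1)
6. t=3 → R at (11,3); v=(-2,1)

Final position: (11,3)
Wall sequence: LTRLBR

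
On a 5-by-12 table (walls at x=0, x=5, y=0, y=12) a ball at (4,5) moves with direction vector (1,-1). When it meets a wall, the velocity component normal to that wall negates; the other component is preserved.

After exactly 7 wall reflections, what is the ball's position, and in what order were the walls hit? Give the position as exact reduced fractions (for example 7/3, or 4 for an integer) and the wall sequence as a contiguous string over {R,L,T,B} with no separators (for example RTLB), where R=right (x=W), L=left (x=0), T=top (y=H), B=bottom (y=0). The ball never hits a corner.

1. t=1 → R at (5,4); v=(-1,-1)
2. t=4 → B at (1,0); v=(-1,1)
3. t=1 → L at (0,1); v=(1,1)
4. t=5 → R at (5,6); v=(-1,1)
5. t=5 → L at (0,11); v=(1,1)
6. t=1 → T at (1,12); v=(1,-1)
7. t=4 → R at (5,8); v=(-1,-1)

Final position: (5,8)
Wall sequence: RBLRLTR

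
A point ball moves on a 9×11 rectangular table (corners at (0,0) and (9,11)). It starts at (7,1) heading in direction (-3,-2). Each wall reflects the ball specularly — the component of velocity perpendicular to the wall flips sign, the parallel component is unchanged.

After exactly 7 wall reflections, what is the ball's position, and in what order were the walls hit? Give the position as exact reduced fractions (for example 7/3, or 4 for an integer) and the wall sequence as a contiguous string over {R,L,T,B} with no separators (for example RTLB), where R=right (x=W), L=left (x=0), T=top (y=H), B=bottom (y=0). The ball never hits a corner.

1. t=1/2 → B at (11/2,0); v=(-3,2)
2. t=11/6 → L at (0,11/3); v=(3,2)
3. t=3 → R at (9,29/3); v=(-3,2)
4. t=2/3 → T at (7,11); v=(-3,-2)
5. t=7/3 → L at (0,19/3); v=(3,-2)
6. t=3 → R at (9,1/3); v=(-3,-2)
7. t=1/6 → B at (17/2,0); v=(-3,2)

Final position: (17/2,0)
Wall sequence: BLRTLRB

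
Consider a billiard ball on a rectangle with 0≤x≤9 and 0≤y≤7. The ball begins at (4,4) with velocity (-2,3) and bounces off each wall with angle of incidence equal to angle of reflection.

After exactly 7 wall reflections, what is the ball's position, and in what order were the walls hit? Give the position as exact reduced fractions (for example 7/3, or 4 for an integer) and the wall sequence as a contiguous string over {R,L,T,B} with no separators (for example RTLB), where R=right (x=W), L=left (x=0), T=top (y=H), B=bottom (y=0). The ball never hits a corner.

Final position: (4/3,7)
Wall sequence: TLBTRBT

1. t=1 → T at (2,7); v=(-2,-3)
2. t=1 → L at (0,4); v=(2,-3)
3. t=4/3 → B at (8/3,0); v=(2,3)
4. t=7/3 → T at (22/3,7); v=(2,-3)
5. t=5/6 → R at (9,9/2); v=(-2,-3)
6. t=3/2 → B at (6,0); v=(-2,3)
7. t=7/3 → T at (4/3,7); v=(-2,-3)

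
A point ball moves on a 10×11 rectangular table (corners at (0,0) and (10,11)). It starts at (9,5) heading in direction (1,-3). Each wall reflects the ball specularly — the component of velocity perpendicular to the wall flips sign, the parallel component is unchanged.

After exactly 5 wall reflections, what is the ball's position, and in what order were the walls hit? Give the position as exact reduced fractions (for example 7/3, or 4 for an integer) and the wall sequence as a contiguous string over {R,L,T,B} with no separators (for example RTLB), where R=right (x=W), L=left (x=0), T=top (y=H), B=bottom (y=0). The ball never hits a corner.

1. t=1 → R at (10,2); v=(-1,-3)
2. t=2/3 → B at (28/3,0); v=(-1,3)
3. t=11/3 → T at (17/3,11); v=(-1,-3)
4. t=11/3 → B at (2,0); v=(-1,3)
5. t=2 → L at (0,6); v=(1,3)

Final position: (0,6)
Wall sequence: RBTBL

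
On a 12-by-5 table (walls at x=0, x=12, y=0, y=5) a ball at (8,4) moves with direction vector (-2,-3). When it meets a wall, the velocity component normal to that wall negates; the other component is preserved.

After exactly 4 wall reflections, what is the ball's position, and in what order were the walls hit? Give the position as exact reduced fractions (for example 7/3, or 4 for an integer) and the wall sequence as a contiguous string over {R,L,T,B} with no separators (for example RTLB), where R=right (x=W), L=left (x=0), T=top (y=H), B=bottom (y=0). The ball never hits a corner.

1. t=4/3 → B at (16/3,0); v=(-2,3)
2. t=5/3 → T at (2,5); v=(-2,-3)
3. t=1 → L at (0,2); v=(2,-3)
4. t=2/3 → B at (4/3,0); v=(2,3)

Final position: (4/3,0)
Wall sequence: BTLB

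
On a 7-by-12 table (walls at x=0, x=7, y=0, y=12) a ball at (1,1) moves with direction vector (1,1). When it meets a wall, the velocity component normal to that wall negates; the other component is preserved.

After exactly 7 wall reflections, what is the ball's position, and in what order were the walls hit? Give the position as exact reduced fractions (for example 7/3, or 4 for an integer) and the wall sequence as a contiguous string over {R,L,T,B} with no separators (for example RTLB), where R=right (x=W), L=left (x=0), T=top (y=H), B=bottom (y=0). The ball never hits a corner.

1. t=6 → R at (7,7); v=(-1,1)
2. t=5 → T at (2,12); v=(-1,-1)
3. t=2 → L at (0,10); v=(1,-1)
4. t=7 → R at (7,3); v=(-1,-1)
5. t=3 → B at (4,0); v=(-1,1)
6. t=4 → L at (0,4); v=(1,1)
7. t=7 → R at (7,11); v=(-1,1)

Final position: (7,11)
Wall sequence: RTLRBLR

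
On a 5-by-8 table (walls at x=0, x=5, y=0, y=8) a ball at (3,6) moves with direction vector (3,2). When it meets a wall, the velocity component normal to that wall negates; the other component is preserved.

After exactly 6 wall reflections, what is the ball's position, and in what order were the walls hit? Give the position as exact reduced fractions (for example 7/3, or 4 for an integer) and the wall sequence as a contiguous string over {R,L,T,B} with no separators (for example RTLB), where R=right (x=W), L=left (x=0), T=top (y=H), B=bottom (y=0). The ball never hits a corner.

1. t=2/3 → R at (5,22/3); v=(-3,2)
2. t=1/3 → T at (4,8); v=(-3,-2)
3. t=4/3 → L at (0,16/3); v=(3,-2)
4. t=5/3 → R at (5,2); v=(-3,-2)
5. t=1 → B at (2,0); v=(-3,2)
6. t=2/3 → L at (0,4/3); v=(3,2)

Final position: (0,4/3)
Wall sequence: RTLRBL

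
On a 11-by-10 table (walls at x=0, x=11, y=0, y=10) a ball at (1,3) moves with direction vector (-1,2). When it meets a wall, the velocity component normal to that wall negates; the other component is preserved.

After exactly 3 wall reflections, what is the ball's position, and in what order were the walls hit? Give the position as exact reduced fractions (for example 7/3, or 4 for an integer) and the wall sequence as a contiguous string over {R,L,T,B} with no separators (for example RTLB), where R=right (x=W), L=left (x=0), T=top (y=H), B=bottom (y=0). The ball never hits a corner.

1. t=1 → L at (0,5); v=(1,2)
2. t=5/2 → T at (5/2,10); v=(1,-2)
3. t=5 → B at (15/2,0); v=(1,2)

Final position: (15/2,0)
Wall sequence: LTB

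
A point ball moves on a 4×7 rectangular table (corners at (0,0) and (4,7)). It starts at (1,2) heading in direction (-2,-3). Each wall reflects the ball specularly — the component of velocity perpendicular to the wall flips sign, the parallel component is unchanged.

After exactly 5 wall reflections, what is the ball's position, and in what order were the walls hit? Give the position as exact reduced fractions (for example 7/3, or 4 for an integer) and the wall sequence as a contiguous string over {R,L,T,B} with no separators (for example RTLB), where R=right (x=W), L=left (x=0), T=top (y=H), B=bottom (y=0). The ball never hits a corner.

1. t=1/2 → L at (0,1/2); v=(2,-3)
2. t=1/6 → B at (1/3,0); v=(2,3)
3. t=11/6 → R at (4,11/2); v=(-2,3)
4. t=1/2 → T at (3,7); v=(-2,-3)
5. t=3/2 → L at (0,5/2); v=(2,-3)

Final position: (0,5/2)
Wall sequence: LBRTL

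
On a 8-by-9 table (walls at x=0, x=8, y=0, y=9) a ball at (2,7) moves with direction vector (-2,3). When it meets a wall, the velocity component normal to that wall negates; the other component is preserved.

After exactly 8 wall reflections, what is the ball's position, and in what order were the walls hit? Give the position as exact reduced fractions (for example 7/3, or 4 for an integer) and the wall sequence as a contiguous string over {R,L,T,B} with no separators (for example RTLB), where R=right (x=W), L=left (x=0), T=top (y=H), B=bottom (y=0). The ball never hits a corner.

Final position: (22/3,9)
Wall sequence: TLBRTLBT

1. t=2/3 → T at (2/3,9); v=(-2,-3)
2. t=1/3 → L at (0,8); v=(2,-3)
3. t=8/3 → B at (16/3,0); v=(2,3)
4. t=4/3 → R at (8,4); v=(-2,3)
5. t=5/3 → T at (14/3,9); v=(-2,-3)
6. t=7/3 → L at (0,2); v=(2,-3)
7. t=2/3 → B at (4/3,0); v=(2,3)
8. t=3 → T at (22/3,9); v=(2,-3)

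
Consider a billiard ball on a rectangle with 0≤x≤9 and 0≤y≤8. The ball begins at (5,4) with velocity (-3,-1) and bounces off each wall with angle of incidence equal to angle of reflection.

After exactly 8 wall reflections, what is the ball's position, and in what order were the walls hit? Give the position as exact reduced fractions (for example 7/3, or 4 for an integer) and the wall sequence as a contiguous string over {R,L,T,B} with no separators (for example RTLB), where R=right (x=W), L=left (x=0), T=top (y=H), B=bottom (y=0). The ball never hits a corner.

Final position: (9,10/3)
Wall sequence: LBRLRTLR

1. t=5/3 → L at (0,7/3); v=(3,-1)
2. t=7/3 → B at (7,0); v=(3,1)
3. t=2/3 → R at (9,2/3); v=(-3,1)
4. t=3 → L at (0,11/3); v=(3,1)
5. t=3 → R at (9,20/3); v=(-3,1)
6. t=4/3 → T at (5,8); v=(-3,-1)
7. t=5/3 → L at (0,19/3); v=(3,-1)
8. t=3 → R at (9,10/3); v=(-3,-1)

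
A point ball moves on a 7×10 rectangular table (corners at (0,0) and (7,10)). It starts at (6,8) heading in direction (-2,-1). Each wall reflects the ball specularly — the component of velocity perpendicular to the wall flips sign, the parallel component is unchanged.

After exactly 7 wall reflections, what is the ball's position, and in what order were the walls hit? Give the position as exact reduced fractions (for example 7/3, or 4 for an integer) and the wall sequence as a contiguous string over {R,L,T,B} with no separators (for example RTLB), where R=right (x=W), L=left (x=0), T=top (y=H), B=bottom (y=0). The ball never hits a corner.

Final position: (2,10)
Wall sequence: LRBLRLT

1. t=3 → L at (0,5); v=(2,-1)
2. t=7/2 → R at (7,3/2); v=(-2,-1)
3. t=3/2 → B at (4,0); v=(-2,1)
4. t=2 → L at (0,2); v=(2,1)
5. t=7/2 → R at (7,11/2); v=(-2,1)
6. t=7/2 → L at (0,9); v=(2,1)
7. t=1 → T at (2,10); v=(2,-1)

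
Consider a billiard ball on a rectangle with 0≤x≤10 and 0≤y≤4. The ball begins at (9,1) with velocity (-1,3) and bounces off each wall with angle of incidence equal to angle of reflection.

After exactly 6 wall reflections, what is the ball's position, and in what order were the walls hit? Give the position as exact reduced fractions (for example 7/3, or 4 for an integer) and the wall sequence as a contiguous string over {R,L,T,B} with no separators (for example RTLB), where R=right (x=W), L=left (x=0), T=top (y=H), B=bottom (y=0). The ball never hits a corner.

Final position: (4/3,0)
Wall sequence: TBTBTB

1. t=1 → T at (8,4); v=(-1,-3)
2. t=4/3 → B at (20/3,0); v=(-1,3)
3. t=4/3 → T at (16/3,4); v=(-1,-3)
4. t=4/3 → B at (4,0); v=(-1,3)
5. t=4/3 → T at (8/3,4); v=(-1,-3)
6. t=4/3 → B at (4/3,0); v=(-1,3)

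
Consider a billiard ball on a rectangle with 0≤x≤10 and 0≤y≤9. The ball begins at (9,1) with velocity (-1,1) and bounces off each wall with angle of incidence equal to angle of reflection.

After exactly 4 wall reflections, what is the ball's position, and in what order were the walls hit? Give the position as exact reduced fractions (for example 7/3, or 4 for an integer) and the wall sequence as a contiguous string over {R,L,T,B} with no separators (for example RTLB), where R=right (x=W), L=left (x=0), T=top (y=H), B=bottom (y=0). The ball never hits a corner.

1. t=8 → T at (1,9); v=(-1,-1)
2. t=1 → L at (0,8); v=(1,-1)
3. t=8 → B at (8,0); v=(1,1)
4. t=2 → R at (10,2); v=(-1,1)

Final position: (10,2)
Wall sequence: TLBR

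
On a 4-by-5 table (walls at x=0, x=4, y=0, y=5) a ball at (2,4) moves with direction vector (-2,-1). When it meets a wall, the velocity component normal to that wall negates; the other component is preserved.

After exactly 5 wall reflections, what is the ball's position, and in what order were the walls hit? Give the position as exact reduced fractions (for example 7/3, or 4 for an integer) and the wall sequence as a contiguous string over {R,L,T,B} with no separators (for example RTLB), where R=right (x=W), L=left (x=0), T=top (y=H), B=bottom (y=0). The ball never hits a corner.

Final position: (4,3)
Wall sequence: LRBLR

1. t=1 → L at (0,3); v=(2,-1)
2. t=2 → R at (4,1); v=(-2,-1)
3. t=1 → B at (2,0); v=(-2,1)
4. t=1 → L at (0,1); v=(2,1)
5. t=2 → R at (4,3); v=(-2,1)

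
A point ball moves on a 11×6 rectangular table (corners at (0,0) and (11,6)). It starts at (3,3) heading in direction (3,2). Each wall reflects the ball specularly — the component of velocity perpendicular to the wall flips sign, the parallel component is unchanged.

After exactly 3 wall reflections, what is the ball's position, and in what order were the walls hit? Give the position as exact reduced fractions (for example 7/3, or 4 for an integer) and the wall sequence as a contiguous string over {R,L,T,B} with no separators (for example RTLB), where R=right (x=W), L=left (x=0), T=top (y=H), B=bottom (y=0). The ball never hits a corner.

Final position: (11/2,0)
Wall sequence: TRB

1. t=3/2 → T at (15/2,6); v=(3,-2)
2. t=7/6 → R at (11,11/3); v=(-3,-2)
3. t=11/6 → B at (11/2,0); v=(-3,2)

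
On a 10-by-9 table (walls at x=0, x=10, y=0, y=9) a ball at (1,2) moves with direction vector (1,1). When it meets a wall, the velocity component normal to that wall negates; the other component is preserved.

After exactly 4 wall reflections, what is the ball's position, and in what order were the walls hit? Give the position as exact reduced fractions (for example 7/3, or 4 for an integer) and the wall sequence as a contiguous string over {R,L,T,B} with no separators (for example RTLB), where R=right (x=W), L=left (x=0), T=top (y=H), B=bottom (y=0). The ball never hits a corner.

1. t=7 → T at (8,9); v=(1,-1)
2. t=2 → R at (10,7); v=(-1,-1)
3. t=7 → B at (3,0); v=(-1,1)
4. t=3 → L at (0,3); v=(1,1)

Final position: (0,3)
Wall sequence: TRBL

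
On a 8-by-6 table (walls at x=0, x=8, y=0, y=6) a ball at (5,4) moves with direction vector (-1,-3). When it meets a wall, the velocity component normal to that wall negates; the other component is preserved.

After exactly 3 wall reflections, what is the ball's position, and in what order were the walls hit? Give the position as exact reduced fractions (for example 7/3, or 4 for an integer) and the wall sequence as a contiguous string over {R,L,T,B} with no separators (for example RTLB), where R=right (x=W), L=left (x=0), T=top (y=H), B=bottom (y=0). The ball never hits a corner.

1. t=4/3 → B at (11/3,0); v=(-1,3)
2. t=2 → T at (5/3,6); v=(-1,-3)
3. t=5/3 → L at (0,1); v=(1,-3)

Final position: (0,1)
Wall sequence: BTL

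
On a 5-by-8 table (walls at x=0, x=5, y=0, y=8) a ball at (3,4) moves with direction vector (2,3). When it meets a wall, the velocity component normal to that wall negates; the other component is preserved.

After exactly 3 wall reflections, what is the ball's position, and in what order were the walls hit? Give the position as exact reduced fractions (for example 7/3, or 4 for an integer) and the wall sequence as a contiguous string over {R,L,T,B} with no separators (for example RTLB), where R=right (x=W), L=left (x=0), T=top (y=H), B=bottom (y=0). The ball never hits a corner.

1. t=1 → R at (5,7); v=(-2,3)
2. t=1/3 → T at (13/3,8); v=(-2,-3)
3. t=13/6 → L at (0,3/2); v=(2,-3)

Final position: (0,3/2)
Wall sequence: RTL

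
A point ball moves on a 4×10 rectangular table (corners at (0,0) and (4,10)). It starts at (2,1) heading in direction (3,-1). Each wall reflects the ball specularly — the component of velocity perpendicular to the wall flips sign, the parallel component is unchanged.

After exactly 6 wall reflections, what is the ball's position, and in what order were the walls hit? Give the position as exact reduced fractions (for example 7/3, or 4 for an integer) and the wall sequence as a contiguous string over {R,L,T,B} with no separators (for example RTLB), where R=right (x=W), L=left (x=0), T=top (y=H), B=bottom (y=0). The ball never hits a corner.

Final position: (4,5)
Wall sequence: RBLRLR

1. t=2/3 → R at (4,1/3); v=(-3,-1)
2. t=1/3 → B at (3,0); v=(-3,1)
3. t=1 → L at (0,1); v=(3,1)
4. t=4/3 → R at (4,7/3); v=(-3,1)
5. t=4/3 → L at (0,11/3); v=(3,1)
6. t=4/3 → R at (4,5); v=(-3,1)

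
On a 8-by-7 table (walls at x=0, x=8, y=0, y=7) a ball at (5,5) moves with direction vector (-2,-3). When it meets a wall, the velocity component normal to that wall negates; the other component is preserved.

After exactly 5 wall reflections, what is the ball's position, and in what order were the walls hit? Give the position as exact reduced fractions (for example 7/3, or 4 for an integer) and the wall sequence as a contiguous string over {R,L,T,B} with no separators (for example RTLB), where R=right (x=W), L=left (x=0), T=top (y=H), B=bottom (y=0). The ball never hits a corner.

1. t=5/3 → B at (5/3,0); v=(-2,3)
2. t=5/6 → L at (0,5/2); v=(2,3)
3. t=3/2 → T at (3,7); v=(2,-3)
4. t=7/3 → B at (23/3,0); v=(2,3)
5. t=1/6 → R at (8,1/2); v=(-2,3)

Final position: (8,1/2)
Wall sequence: BLTBR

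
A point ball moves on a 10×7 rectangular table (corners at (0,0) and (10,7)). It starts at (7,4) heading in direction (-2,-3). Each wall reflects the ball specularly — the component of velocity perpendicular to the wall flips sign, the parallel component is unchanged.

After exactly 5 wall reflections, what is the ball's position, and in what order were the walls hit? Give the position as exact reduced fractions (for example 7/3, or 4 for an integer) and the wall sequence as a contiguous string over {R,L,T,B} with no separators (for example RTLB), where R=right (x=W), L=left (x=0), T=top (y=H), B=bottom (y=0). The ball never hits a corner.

1. t=4/3 → B at (13/3,0); v=(-2,3)
2. t=13/6 → L at (0,13/2); v=(2,3)
3. t=1/6 → T at (1/3,7); v=(2,-3)
4. t=7/3 → B at (5,0); v=(2,3)
5. t=7/3 → T at (29/3,7); v=(2,-3)

Final position: (29/3,7)
Wall sequence: BLTBT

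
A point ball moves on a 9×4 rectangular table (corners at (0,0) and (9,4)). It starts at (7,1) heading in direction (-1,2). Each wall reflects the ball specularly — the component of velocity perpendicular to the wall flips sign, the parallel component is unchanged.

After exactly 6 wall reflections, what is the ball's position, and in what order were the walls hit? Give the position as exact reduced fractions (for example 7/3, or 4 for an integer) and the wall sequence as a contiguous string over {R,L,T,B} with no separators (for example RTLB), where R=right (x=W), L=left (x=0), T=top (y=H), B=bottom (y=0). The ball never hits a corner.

Final position: (5/2,4)
Wall sequence: TBTLBT

1. t=3/2 → T at (11/2,4); v=(-1,-2)
2. t=2 → B at (7/2,0); v=(-1,2)
3. t=2 → T at (3/2,4); v=(-1,-2)
4. t=3/2 → L at (0,1); v=(1,-2)
5. t=1/2 → B at (1/2,0); v=(1,2)
6. t=2 → T at (5/2,4); v=(1,-2)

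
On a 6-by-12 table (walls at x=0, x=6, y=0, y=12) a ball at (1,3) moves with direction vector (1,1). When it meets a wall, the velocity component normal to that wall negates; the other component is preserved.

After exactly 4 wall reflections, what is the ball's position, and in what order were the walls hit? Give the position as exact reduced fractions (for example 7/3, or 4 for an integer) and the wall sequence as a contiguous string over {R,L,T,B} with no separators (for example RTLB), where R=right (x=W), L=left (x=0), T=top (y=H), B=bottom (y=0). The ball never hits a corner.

Final position: (6,4)
Wall sequence: RTLR

1. t=5 → R at (6,8); v=(-1,1)
2. t=4 → T at (2,12); v=(-1,-1)
3. t=2 → L at (0,10); v=(1,-1)
4. t=6 → R at (6,4); v=(-1,-1)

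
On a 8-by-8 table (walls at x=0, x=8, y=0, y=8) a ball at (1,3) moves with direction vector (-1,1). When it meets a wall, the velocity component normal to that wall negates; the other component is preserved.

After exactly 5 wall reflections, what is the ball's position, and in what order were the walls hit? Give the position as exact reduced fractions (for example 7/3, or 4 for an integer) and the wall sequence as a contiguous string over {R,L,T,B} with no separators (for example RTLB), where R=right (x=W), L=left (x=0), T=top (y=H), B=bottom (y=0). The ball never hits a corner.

Final position: (0,4)
Wall sequence: LTRBL

1. t=1 → L at (0,4); v=(1,1)
2. t=4 → T at (4,8); v=(1,-1)
3. t=4 → R at (8,4); v=(-1,-1)
4. t=4 → B at (4,0); v=(-1,1)
5. t=4 → L at (0,4); v=(1,1)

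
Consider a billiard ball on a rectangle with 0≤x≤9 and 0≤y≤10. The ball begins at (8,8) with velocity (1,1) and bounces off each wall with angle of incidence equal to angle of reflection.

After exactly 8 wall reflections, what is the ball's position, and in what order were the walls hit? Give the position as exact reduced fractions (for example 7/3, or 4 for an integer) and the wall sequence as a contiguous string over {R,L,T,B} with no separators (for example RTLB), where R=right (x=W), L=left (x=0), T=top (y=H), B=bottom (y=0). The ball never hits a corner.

Final position: (4,0)
Wall sequence: RTLBRTLB

1. t=1 → R at (9,9); v=(-1,1)
2. t=1 → T at (8,10); v=(-1,-1)
3. t=8 → L at (0,2); v=(1,-1)
4. t=2 → B at (2,0); v=(1,1)
5. t=7 → R at (9,7); v=(-1,1)
6. t=3 → T at (6,10); v=(-1,-1)
7. t=6 → L at (0,4); v=(1,-1)
8. t=4 → B at (4,0); v=(1,1)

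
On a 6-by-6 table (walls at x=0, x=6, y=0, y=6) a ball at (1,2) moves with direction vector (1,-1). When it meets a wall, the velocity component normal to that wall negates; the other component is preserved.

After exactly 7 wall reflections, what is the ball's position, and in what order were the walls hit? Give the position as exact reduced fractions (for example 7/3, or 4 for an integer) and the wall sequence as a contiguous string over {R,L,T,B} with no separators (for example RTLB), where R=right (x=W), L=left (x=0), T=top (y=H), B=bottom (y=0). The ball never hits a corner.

1. t=2 → B at (3,0); v=(1,1)
2. t=3 → R at (6,3); v=(-1,1)
3. t=3 → T at (3,6); v=(-1,-1)
4. t=3 → L at (0,3); v=(1,-1)
5. t=3 → B at (3,0); v=(1,1)
6. t=3 → R at (6,3); v=(-1,1)
7. t=3 → T at (3,6); v=(-1,-1)

Final position: (3,6)
Wall sequence: BRTLBRT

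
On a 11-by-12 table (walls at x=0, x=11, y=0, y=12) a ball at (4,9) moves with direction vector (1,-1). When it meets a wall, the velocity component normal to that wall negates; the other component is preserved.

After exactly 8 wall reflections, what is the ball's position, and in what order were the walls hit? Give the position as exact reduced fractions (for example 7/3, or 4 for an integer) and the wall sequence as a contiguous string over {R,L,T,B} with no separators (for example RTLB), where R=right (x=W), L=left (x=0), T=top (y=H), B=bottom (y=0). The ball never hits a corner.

1. t=7 → R at (11,2); v=(-1,-1)
2. t=2 → B at (9,0); v=(-1,1)
3. t=9 → L at (0,9); v=(1,1)
4. t=3 → T at (3,12); v=(1,-1)
5. t=8 → R at (11,4); v=(-1,-1)
6. t=4 → B at (7,0); v=(-1,1)
7. t=7 → L at (0,7); v=(1,1)
8. t=5 → T at (5,12); v=(1,-1)

Final position: (5,12)
Wall sequence: RBLTRBLT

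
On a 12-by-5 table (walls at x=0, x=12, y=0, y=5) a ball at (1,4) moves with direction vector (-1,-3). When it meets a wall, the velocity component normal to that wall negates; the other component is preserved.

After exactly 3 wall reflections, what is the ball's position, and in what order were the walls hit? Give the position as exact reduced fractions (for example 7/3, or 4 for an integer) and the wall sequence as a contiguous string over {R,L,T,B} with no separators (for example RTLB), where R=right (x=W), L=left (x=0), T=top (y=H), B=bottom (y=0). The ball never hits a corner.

Final position: (2,5)
Wall sequence: LBT

1. t=1 → L at (0,1); v=(1,-3)
2. t=1/3 → B at (1/3,0); v=(1,3)
3. t=5/3 → T at (2,5); v=(1,-3)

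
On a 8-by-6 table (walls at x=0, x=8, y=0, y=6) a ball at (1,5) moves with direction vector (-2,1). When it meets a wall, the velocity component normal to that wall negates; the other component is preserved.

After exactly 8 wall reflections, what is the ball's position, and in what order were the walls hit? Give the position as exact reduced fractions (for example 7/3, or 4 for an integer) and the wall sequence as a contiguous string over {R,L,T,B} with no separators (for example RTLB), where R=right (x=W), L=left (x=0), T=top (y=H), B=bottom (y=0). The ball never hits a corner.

Final position: (0,5/2)
Wall sequence: LTRBLRTL

1. t=1/2 → L at (0,11/2); v=(2,1)
2. t=1/2 → T at (1,6); v=(2,-1)
3. t=7/2 → R at (8,5/2); v=(-2,-1)
4. t=5/2 → B at (3,0); v=(-2,1)
5. t=3/2 → L at (0,3/2); v=(2,1)
6. t=4 → R at (8,11/2); v=(-2,1)
7. t=1/2 → T at (7,6); v=(-2,-1)
8. t=7/2 → L at (0,5/2); v=(2,-1)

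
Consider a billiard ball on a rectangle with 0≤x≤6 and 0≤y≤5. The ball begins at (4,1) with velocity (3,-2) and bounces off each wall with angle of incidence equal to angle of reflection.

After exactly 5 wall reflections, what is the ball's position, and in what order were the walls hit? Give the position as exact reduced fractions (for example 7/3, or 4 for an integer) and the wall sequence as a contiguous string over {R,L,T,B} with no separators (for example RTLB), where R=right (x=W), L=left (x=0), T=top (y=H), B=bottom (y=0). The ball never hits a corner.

Final position: (6,5/3)
Wall sequence: BRLTR

1. t=1/2 → B at (11/2,0); v=(3,2)
2. t=1/6 → R at (6,1/3); v=(-3,2)
3. t=2 → L at (0,13/3); v=(3,2)
4. t=1/3 → T at (1,5); v=(3,-2)
5. t=5/3 → R at (6,5/3); v=(-3,-2)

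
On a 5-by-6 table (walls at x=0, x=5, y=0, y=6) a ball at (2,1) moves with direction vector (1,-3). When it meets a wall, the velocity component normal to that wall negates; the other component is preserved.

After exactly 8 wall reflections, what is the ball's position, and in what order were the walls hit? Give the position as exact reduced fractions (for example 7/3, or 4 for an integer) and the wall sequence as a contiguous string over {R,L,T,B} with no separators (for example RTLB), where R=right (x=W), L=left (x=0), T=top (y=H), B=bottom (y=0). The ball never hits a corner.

Final position: (7/3,6)
Wall sequence: BTRBTLBT

1. t=1/3 → B at (7/3,0); v=(1,3)
2. t=2 → T at (13/3,6); v=(1,-3)
3. t=2/3 → R at (5,4); v=(-1,-3)
4. t=4/3 → B at (11/3,0); v=(-1,3)
5. t=2 → T at (5/3,6); v=(-1,-3)
6. t=5/3 → L at (0,1); v=(1,-3)
7. t=1/3 → B at (1/3,0); v=(1,3)
8. t=2 → T at (7/3,6); v=(1,-3)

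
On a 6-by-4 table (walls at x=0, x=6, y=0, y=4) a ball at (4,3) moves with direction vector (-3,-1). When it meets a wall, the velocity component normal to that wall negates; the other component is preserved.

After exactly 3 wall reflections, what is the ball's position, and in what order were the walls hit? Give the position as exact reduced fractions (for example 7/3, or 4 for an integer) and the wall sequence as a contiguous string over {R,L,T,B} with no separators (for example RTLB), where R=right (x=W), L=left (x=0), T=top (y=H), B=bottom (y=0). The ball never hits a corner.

1. t=4/3 → L at (0,5/3); v=(3,-1)
2. t=5/3 → B at (5,0); v=(3,1)
3. t=1/3 → R at (6,1/3); v=(-3,1)

Final position: (6,1/3)
Wall sequence: LBR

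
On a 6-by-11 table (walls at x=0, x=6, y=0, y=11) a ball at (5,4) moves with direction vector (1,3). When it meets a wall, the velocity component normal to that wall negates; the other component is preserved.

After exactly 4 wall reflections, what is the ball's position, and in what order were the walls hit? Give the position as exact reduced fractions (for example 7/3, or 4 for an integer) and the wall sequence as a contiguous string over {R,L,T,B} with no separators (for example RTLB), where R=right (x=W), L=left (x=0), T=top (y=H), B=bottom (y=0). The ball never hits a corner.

1. t=1 → R at (6,7); v=(-1,3)
2. t=4/3 → T at (14/3,11); v=(-1,-3)
3. t=11/3 → B at (1,0); v=(-1,3)
4. t=1 → L at (0,3); v=(1,3)

Final position: (0,3)
Wall sequence: RTBL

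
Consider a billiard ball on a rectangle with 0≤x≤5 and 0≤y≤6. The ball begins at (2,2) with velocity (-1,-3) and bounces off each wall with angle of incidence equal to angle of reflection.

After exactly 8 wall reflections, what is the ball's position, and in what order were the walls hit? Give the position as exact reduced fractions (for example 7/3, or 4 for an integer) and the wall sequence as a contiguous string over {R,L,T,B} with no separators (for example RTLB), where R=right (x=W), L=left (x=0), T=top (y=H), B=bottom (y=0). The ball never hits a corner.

1. t=2/3 → B at (4/3,0); v=(-1,3)
2. t=4/3 → L at (0,4); v=(1,3)
3. t=2/3 → T at (2/3,6); v=(1,-3)
4. t=2 → B at (8/3,0); v=(1,3)
5. t=2 → T at (14/3,6); v=(1,-3)
6. t=1/3 → R at (5,5); v=(-1,-3)
7. t=5/3 → B at (10/3,0); v=(-1,3)
8. t=2 → T at (4/3,6); v=(-1,-3)

Final position: (4/3,6)
Wall sequence: BLTBTRBT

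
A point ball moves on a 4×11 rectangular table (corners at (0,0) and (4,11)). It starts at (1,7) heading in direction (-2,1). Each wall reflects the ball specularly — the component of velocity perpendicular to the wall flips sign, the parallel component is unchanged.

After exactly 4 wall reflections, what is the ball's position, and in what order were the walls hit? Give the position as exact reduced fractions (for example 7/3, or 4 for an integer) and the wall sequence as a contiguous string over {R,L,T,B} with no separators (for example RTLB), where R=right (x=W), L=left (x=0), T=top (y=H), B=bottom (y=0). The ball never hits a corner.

1. t=1/2 → L at (0,15/2); v=(2,1)
2. t=2 → R at (4,19/2); v=(-2,1)
3. t=3/2 → T at (1,11); v=(-2,-1)
4. t=1/2 → L at (0,21/2); v=(2,-1)

Final position: (0,21/2)
Wall sequence: LRTL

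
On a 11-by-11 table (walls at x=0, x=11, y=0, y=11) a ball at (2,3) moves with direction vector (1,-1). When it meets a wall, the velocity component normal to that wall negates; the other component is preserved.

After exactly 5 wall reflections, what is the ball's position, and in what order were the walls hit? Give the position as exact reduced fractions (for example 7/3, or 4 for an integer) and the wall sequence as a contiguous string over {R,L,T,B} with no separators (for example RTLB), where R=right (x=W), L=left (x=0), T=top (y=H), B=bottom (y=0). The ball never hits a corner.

1. t=3 → B at (5,0); v=(1,1)
2. t=6 → R at (11,6); v=(-1,1)
3. t=5 → T at (6,11); v=(-1,-1)
4. t=6 → L at (0,5); v=(1,-1)
5. t=5 → B at (5,0); v=(1,1)

Final position: (5,0)
Wall sequence: BRTLB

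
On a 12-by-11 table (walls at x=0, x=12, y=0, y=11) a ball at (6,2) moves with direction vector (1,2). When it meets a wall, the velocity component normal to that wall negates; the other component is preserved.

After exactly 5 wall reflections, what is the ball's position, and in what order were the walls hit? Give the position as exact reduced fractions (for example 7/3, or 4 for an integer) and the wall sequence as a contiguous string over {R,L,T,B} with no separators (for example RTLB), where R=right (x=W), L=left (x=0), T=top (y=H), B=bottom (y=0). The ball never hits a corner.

Final position: (0,6)
Wall sequence: TRBTL

1. t=9/2 → T at (21/2,11); v=(1,-2)
2. t=3/2 → R at (12,8); v=(-1,-2)
3. t=4 → B at (8,0); v=(-1,2)
4. t=11/2 → T at (5/2,11); v=(-1,-2)
5. t=5/2 → L at (0,6); v=(1,-2)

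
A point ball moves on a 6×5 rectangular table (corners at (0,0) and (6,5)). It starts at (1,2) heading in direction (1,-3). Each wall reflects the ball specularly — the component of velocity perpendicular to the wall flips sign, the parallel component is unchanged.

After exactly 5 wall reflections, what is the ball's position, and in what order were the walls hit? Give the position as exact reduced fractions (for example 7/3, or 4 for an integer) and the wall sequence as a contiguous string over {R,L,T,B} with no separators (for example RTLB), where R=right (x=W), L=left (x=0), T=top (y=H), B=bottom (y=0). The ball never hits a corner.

1. t=2/3 → B at (5/3,0); v=(1,3)
2. t=5/3 → T at (10/3,5); v=(1,-3)
3. t=5/3 → B at (5,0); v=(1,3)
4. t=1 → R at (6,3); v=(-1,3)
5. t=2/3 → T at (16/3,5); v=(-1,-3)

Final position: (16/3,5)
Wall sequence: BTBRT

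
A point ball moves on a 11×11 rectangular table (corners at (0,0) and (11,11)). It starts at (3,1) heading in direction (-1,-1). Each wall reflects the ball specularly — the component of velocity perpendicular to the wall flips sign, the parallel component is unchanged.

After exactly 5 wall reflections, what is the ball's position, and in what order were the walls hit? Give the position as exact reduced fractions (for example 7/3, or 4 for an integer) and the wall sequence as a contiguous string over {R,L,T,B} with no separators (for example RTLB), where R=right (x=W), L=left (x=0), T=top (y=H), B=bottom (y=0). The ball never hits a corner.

1. t=1 → B at (2,0); v=(-1,1)
2. t=2 → L at (0,2); v=(1,1)
3. t=9 → T at (9,11); v=(1,-1)
4. t=2 → R at (11,9); v=(-1,-1)
5. t=9 → B at (2,0); v=(-1,1)

Final position: (2,0)
Wall sequence: BLTRB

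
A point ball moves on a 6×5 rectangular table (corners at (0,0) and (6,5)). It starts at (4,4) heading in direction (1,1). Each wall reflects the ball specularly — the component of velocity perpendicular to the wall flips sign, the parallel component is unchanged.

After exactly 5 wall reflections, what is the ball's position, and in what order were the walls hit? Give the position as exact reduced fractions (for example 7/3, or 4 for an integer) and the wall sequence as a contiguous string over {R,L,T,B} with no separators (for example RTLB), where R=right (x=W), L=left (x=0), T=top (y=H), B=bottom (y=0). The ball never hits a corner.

1. t=1 → T at (5,5); v=(1,-1)
2. t=1 → R at (6,4); v=(-1,-1)
3. t=4 → B at (2,0); v=(-1,1)
4. t=2 → L at (0,2); v=(1,1)
5. t=3 → T at (3,5); v=(1,-1)

Final position: (3,5)
Wall sequence: TRBLT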